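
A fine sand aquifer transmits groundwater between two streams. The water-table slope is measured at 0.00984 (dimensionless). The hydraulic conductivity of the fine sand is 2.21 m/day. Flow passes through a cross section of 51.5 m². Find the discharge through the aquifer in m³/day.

1.12

Hydraulic gradient i = 0.00984.
Darcy's law: Q = K · A · i = 2.210 × 51.50 × 0.009840 = 1.120 m³/day.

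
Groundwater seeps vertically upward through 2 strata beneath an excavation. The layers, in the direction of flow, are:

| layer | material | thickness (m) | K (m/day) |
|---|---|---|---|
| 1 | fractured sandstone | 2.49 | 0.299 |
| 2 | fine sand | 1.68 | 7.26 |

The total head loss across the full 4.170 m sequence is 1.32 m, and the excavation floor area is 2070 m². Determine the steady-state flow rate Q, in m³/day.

319

Flow is perpendicular to layering, so the layers act in series and the equivalent K is the thickness-weighted harmonic mean.
Total thickness L = 2.49 + 1.68 = 4.170 m.
Σ(b_i/K_i) = 2.49/0.299 + 1.68/7.26 = 8.559 d.
K_eq = L / Σ(b_i/K_i) = 4.170 / 8.559 = 0.4872 m/day.
Q = K_eq · A · (Δh/L) = 0.4872 × 2070 × (1.32/4.170) = 319.2 m³/day.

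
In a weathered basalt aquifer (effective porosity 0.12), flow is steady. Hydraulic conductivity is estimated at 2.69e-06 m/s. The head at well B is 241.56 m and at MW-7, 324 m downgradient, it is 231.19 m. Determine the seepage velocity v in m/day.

0.0620

Convert K: 2.69e-06 m/s × 86400 = 0.2324 m/day.
Hydraulic gradient i = (241.56 − 231.19) / 324 = 10.37 / 324 = 0.03201.
Darcy flux q = K · i = 0.2324 × 0.03201 = 0.007439 m/day.
Seepage velocity v = q / n_e = 0.007439 / 0.12 = 0.06199 m/day.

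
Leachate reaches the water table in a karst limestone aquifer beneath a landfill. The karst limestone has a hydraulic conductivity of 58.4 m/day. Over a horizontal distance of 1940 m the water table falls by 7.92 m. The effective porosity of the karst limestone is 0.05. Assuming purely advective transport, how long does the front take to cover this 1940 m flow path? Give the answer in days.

407

Hydraulic gradient i = Δh / L = 7.92 / 1940 = 0.004082.
Darcy flux q = K · i = 58.40 × 0.004082 = 0.2384 m/day.
Seepage velocity v = q / n_e = 0.2384 / 0.05 = 4.768 m/day.
Travel time t = L / v = 1940 / 4.768 = 406.9 days.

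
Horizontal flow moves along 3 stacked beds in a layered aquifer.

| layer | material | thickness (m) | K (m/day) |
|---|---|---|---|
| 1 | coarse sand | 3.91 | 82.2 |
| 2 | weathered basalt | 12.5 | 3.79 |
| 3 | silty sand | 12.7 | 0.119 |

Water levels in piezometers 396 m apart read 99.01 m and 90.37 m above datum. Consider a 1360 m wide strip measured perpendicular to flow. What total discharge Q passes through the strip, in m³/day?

11000

Flow is parallel to layering, so each bed carries its own Darcy discharge and the transmissivities add.
Σ(K_i·b_i) = 82.2×3.91 + 3.79×12.5 + 0.119×12.7 = 370.3 m²/day.
Hydraulic gradient i = (99.01 − 90.37) / 396 = 8.64 / 396 = 0.02182.
Q = Σ(K_i·b_i) · W · i = 370.3 × 1360 × 0.02182 = 10987 m³/day.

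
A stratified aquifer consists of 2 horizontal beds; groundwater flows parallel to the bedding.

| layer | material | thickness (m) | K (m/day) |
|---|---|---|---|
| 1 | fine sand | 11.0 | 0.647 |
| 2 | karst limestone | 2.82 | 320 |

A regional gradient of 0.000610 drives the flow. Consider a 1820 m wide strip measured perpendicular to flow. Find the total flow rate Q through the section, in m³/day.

1010

Flow is parallel to layering, so each bed carries its own Darcy discharge and the transmissivities add.
Σ(K_i·b_i) = 0.647×11.0 + 320×2.82 = 909.5 m²/day.
Hydraulic gradient i = 0.000610.
Q = Σ(K_i·b_i) · W · i = 909.5 × 1820 × 0.0006100 = 1010 m³/day.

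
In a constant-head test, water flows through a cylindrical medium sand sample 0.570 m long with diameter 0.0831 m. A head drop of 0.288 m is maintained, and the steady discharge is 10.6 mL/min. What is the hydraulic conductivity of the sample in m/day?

5.57

Cross-sectional area A = π·(d/2)² = π × (0.0831/2)² = 0.005424 m².
Convert discharge: 10.6 mL/min = 1.767e-07 m³/s.
Darcy's law rearranged: K = Q·L / (A·Δh) = 1.767e-07 × 0.570 / (0.005424 × 0.288) = 6.447e-05 m/s = 5.570 m/day.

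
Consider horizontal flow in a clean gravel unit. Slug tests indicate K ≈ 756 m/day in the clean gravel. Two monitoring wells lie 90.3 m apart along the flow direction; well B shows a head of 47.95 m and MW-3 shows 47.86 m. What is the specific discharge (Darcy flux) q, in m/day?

0.753

Hydraulic gradient i = (47.95 − 47.86) / 90.3 = 0.09 / 90.3 = 0.0009967.
Specific discharge q = K · i = 756.0 × 0.0009967 = 0.7535 m/day.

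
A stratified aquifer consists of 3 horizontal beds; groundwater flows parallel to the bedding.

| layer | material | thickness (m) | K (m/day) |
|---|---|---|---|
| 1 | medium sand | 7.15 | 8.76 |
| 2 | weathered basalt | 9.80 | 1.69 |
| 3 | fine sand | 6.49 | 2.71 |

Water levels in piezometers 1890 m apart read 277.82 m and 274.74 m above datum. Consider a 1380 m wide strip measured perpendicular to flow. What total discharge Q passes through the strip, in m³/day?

218

Flow is parallel to layering, so each bed carries its own Darcy discharge and the transmissivities add.
Σ(K_i·b_i) = 8.76×7.15 + 1.69×9.80 + 2.71×6.49 = 96.78 m²/day.
Hydraulic gradient i = (277.82 − 274.74) / 1890 = 3.08 / 1890 = 0.001630.
Q = Σ(K_i·b_i) · W · i = 96.78 × 1380 × 0.001630 = 217.7 m³/day.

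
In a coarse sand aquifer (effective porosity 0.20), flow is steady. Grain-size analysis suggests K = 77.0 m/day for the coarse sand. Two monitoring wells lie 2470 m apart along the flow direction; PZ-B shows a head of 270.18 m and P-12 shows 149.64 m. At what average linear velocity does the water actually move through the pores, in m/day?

Hydraulic gradient i = (270.18 − 149.64) / 2470 = 120.54 / 2470 = 0.04880.
Darcy flux q = K · i = 77.00 × 0.04880 = 3.758 m/day.
Seepage velocity v = q / n_e = 3.758 / 0.20 = 18.79 m/day.

18.8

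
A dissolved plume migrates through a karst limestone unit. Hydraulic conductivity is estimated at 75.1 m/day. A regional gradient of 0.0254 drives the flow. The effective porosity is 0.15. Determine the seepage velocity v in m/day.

Hydraulic gradient i = 0.0254.
Darcy flux q = K · i = 75.10 × 0.02540 = 1.908 m/day.
Seepage velocity v = q / n_e = 1.908 / 0.15 = 12.72 m/day.

12.7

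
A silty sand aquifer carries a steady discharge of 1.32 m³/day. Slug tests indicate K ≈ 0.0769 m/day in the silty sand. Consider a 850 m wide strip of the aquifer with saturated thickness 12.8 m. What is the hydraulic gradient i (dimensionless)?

0.00158

Cross-sectional area A = 850 × 12.8 = 10880 m².
From Q = K·A·i, i = Q / (K·A) = 1.32 / (0.07690 × 10880) = 0.001578.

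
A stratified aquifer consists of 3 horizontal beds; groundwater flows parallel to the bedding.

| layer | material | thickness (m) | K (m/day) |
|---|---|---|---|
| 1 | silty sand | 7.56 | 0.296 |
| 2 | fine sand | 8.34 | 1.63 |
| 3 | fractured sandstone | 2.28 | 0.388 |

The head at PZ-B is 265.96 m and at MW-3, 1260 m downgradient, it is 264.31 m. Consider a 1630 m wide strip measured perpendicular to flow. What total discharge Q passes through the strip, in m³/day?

Flow is parallel to layering, so each bed carries its own Darcy discharge and the transmissivities add.
Σ(K_i·b_i) = 0.296×7.56 + 1.63×8.34 + 0.388×2.28 = 16.72 m²/day.
Hydraulic gradient i = (265.96 − 264.31) / 1260 = 1.65 / 1260 = 0.001310.
Q = Σ(K_i·b_i) · W · i = 16.72 × 1630 × 0.001310 = 35.68 m³/day.

35.7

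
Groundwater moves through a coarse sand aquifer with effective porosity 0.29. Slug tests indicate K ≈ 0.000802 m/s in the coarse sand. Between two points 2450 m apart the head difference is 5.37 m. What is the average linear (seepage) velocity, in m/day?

0.524

Convert K: 0.000802 m/s × 86400 = 69.29 m/day.
Hydraulic gradient i = Δh / L = 5.37 / 2450 = 0.002192.
Darcy flux q = K · i = 69.29 × 0.002192 = 0.1519 m/day.
Seepage velocity v = q / n_e = 0.1519 / 0.29 = 0.5237 m/day.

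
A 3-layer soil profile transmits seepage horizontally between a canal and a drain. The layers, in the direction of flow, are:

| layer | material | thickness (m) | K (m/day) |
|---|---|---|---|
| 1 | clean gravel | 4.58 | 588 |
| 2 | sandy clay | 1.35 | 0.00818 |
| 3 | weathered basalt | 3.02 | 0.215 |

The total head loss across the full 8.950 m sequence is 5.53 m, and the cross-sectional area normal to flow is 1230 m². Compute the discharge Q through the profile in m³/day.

Flow is perpendicular to layering, so the layers act in series and the equivalent K is the thickness-weighted harmonic mean.
Total thickness L = 4.58 + 1.35 + 3.02 = 8.950 m.
Σ(b_i/K_i) = 4.58/588 + 1.35/0.00818 + 3.02/0.215 = 179.1 d.
K_eq = L / Σ(b_i/K_i) = 8.950 / 179.1 = 0.04997 m/day.
Q = K_eq · A · (Δh/L) = 0.04997 × 1230 × (5.53/8.950) = 37.98 m³/day.

38.0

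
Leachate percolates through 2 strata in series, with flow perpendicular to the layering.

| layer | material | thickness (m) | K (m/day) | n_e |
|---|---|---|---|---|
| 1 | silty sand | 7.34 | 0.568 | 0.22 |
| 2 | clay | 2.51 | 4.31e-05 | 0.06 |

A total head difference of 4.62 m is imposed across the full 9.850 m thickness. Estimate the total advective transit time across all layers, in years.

With flow normal to the layers, continuity requires the same specific discharge q through every layer.
Σ(b_i/K_i) = 7.34/0.568 + 2.51/4.31e-05 = 58250 d.
q = Δh / Σ(b_i/K_i) = 4.62 / 58250 = 7.931e-05 m/day.
In each layer the seepage velocity is v_i = q/n_i, so the layer transit time is t_i = b_i·n_i / q:
  layer 1 (silty sand): t_1 = 7.34 × 0.22 / 7.931e-05 = 20360 d
  layer 2 (clay): t_2 = 2.51 × 0.06 / 7.931e-05 = 1899 d
Total t = Σ t_i = 22258 days = 60.94 years.

60.9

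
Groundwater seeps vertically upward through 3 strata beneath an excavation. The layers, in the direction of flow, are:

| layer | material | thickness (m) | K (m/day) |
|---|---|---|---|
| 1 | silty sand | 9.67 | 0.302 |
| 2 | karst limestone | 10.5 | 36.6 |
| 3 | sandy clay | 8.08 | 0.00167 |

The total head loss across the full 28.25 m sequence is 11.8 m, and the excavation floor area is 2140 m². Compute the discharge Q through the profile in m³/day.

Flow is perpendicular to layering, so the layers act in series and the equivalent K is the thickness-weighted harmonic mean.
Total thickness L = 9.67 + 10.5 + 8.08 = 28.25 m.
Σ(b_i/K_i) = 9.67/0.302 + 10.5/36.6 + 8.08/0.00167 = 4871 d.
K_eq = L / Σ(b_i/K_i) = 28.25 / 4871 = 0.005800 m/day.
Q = K_eq · A · (Δh/L) = 0.005800 × 2140 × (11.8/28.25) = 5.185 m³/day.

5.18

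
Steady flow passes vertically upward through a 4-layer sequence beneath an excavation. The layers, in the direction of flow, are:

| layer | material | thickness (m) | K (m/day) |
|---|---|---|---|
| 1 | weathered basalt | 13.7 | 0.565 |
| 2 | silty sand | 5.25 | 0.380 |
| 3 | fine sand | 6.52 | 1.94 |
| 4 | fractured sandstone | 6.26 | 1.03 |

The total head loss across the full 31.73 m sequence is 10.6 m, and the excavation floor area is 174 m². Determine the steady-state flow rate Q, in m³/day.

38.8

Flow is perpendicular to layering, so the layers act in series and the equivalent K is the thickness-weighted harmonic mean.
Total thickness L = 13.7 + 5.25 + 6.52 + 6.26 = 31.73 m.
Σ(b_i/K_i) = 13.7/0.565 + 5.25/0.380 + 6.52/1.94 + 6.26/1.03 = 47.50 d.
K_eq = L / Σ(b_i/K_i) = 31.73 / 47.50 = 0.6680 m/day.
Q = K_eq · A · (Δh/L) = 0.6680 × 174 × (10.6/31.73) = 38.83 m³/day.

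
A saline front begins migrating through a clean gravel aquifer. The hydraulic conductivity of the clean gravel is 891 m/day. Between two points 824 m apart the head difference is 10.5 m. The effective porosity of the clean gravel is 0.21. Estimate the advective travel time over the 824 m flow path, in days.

15.2

Hydraulic gradient i = Δh / L = 10.5 / 824 = 0.01274.
Darcy flux q = K · i = 891.0 × 0.01274 = 11.35 m/day.
Seepage velocity v = q / n_e = 11.35 / 0.21 = 54.07 m/day.
Travel time t = L / v = 824 / 54.07 = 15.24 days.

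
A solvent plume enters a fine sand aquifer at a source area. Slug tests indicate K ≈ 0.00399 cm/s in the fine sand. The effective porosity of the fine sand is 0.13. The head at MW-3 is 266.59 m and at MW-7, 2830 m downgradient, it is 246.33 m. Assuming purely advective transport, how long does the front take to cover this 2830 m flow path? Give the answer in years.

Convert K: 0.00399 cm/s × 864 = 3.447 m/day.
Hydraulic gradient i = (266.59 − 246.33) / 2830 = 20.26 / 2830 = 0.007159.
Darcy flux q = K · i = 3.447 × 0.007159 = 0.02468 m/day.
Seepage velocity v = q / n_e = 0.02468 / 0.13 = 0.1898 m/day.
Travel time t = L / v = 2830 / 0.1898 = 14907 days = 40.81 years.

40.8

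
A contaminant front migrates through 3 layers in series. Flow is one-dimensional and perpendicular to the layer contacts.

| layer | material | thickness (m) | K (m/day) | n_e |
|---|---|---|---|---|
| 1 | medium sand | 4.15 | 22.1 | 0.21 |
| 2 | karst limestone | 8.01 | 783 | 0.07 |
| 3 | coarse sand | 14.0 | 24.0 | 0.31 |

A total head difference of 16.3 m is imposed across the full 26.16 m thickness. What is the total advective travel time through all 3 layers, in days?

With flow normal to the layers, continuity requires the same specific discharge q through every layer.
Σ(b_i/K_i) = 4.15/22.1 + 8.01/783 + 14.0/24.0 = 0.7813 d.
q = Δh / Σ(b_i/K_i) = 16.3 / 0.7813 = 20.86 m/day.
In each layer the seepage velocity is v_i = q/n_i, so the layer transit time is t_i = b_i·n_i / q:
  layer 1 (medium sand): t_1 = 4.15 × 0.21 / 20.86 = 0.04178 d
  layer 2 (karst limestone): t_2 = 8.01 × 0.07 / 20.86 = 0.02688 d
  layer 3 (coarse sand): t_3 = 14.0 × 0.31 / 20.86 = 0.2080 d
Total t = Σ t_i = 0.2767 days.

0.277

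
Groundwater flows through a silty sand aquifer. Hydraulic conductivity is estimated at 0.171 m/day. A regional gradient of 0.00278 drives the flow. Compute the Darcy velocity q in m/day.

Hydraulic gradient i = 0.00278.
Specific discharge q = K · i = 0.1710 × 0.002780 = 0.0004754 m/day.

0.000475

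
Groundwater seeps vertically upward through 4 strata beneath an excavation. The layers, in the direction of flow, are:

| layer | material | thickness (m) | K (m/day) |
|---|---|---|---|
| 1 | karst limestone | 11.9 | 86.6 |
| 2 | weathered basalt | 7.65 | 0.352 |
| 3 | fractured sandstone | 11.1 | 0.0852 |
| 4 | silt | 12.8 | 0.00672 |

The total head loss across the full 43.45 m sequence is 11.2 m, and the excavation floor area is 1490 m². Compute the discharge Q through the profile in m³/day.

Flow is perpendicular to layering, so the layers act in series and the equivalent K is the thickness-weighted harmonic mean.
Total thickness L = 11.9 + 7.65 + 11.1 + 12.8 = 43.45 m.
Σ(b_i/K_i) = 11.9/86.6 + 7.65/0.352 + 11.1/0.0852 + 12.8/0.00672 = 2057 d.
K_eq = L / Σ(b_i/K_i) = 43.45 / 2057 = 0.02112 m/day.
Q = K_eq · A · (Δh/L) = 0.02112 × 1490 × (11.2/43.45) = 8.113 m³/day.

8.11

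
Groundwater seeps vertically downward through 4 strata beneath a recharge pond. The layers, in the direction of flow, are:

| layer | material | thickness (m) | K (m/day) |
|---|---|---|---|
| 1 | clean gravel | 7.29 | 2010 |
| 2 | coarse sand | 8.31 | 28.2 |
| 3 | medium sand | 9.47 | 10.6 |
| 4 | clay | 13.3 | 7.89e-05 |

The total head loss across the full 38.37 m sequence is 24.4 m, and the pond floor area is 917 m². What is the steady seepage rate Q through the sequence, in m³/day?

0.133

Flow is perpendicular to layering, so the layers act in series and the equivalent K is the thickness-weighted harmonic mean.
Total thickness L = 7.29 + 8.31 + 9.47 + 13.3 = 38.37 m.
Σ(b_i/K_i) = 7.29/2010 + 8.31/28.2 + 9.47/10.6 + 13.3/7.89e-05 = 1.686e+05 d.
K_eq = L / Σ(b_i/K_i) = 38.37 / 1.686e+05 = 0.0002276 m/day.
Q = K_eq · A · (Δh/L) = 0.0002276 × 917 × (24.4/38.37) = 0.1327 m³/day.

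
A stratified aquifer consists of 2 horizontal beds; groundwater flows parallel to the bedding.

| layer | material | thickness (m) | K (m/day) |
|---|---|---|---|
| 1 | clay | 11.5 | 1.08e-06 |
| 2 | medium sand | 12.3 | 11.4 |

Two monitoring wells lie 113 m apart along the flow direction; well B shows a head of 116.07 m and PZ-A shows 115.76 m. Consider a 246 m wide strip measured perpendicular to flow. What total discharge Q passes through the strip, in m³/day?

94.6

Flow is parallel to layering, so each bed carries its own Darcy discharge and the transmissivities add.
Σ(K_i·b_i) = 1.08e-06×11.5 + 11.4×12.3 = 140.2 m²/day.
Hydraulic gradient i = (116.07 − 115.76) / 113 = 0.31 / 113 = 0.002743.
Q = Σ(K_i·b_i) · W · i = 140.2 × 246 × 0.002743 = 94.63 m³/day.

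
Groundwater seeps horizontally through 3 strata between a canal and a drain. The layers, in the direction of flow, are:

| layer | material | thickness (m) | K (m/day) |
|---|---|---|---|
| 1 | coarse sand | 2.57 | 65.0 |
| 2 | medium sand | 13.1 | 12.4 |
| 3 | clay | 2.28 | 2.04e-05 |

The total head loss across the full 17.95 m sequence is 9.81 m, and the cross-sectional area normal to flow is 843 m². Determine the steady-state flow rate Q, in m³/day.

Flow is perpendicular to layering, so the layers act in series and the equivalent K is the thickness-weighted harmonic mean.
Total thickness L = 2.57 + 13.1 + 2.28 = 17.95 m.
Σ(b_i/K_i) = 2.57/65.0 + 13.1/12.4 + 2.28/2.04e-05 = 1.118e+05 d.
K_eq = L / Σ(b_i/K_i) = 17.95 / 1.118e+05 = 0.0001606 m/day.
Q = K_eq · A · (Δh/L) = 0.0001606 × 843 × (9.81/17.95) = 0.07399 m³/day.

0.0740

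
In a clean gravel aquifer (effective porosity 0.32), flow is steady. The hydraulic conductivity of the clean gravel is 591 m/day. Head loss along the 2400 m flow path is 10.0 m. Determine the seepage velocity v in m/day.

Hydraulic gradient i = Δh / L = 10.0 / 2400 = 0.004167.
Darcy flux q = K · i = 591.0 × 0.004167 = 2.462 m/day.
Seepage velocity v = q / n_e = 2.462 / 0.32 = 7.695 m/day.

7.70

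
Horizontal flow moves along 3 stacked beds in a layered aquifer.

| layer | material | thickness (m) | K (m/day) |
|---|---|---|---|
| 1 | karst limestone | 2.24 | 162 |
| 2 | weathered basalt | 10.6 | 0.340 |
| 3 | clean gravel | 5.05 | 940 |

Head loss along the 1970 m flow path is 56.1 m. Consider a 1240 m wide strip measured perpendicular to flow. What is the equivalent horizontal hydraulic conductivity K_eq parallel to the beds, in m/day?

286

Flow is parallel to layering, so each bed carries its own Darcy discharge and the transmissivities add.
Σ(K_i·b_i) = 162×2.24 + 0.340×10.6 + 940×5.05 = 5113 m²/day.
Total thickness b = 17.89 m, so K_eq = Σ(K_i·b_i)/b = 285.8 m/day.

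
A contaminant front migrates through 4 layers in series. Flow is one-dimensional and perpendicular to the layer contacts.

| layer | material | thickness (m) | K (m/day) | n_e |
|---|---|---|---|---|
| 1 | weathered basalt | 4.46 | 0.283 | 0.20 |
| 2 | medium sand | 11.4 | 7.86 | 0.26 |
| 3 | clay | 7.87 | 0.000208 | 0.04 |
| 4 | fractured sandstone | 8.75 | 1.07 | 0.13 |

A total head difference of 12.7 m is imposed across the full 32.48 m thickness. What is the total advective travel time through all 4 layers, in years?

43.3

With flow normal to the layers, continuity requires the same specific discharge q through every layer.
Σ(b_i/K_i) = 4.46/0.283 + 11.4/7.86 + 7.87/0.000208 + 8.75/1.07 = 37862 d.
q = Δh / Σ(b_i/K_i) = 12.7 / 37862 = 0.0003354 m/day.
In each layer the seepage velocity is v_i = q/n_i, so the layer transit time is t_i = b_i·n_i / q:
  layer 1 (weathered basalt): t_1 = 4.46 × 0.20 / 0.0003354 = 2659 d
  layer 2 (medium sand): t_2 = 11.4 × 0.26 / 0.0003354 = 8836 d
  layer 3 (clay): t_3 = 7.87 × 0.04 / 0.0003354 = 938.5 d
  layer 4 (fractured sandstone): t_4 = 8.75 × 0.13 / 0.0003354 = 3391 d
Total t = Σ t_i = 15825 days = 43.33 years.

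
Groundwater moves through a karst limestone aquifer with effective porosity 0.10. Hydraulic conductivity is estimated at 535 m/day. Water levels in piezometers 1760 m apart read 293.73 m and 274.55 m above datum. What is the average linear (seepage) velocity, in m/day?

58.3

Hydraulic gradient i = (293.73 − 274.55) / 1760 = 19.18 / 1760 = 0.01090.
Darcy flux q = K · i = 535.0 × 0.01090 = 5.830 m/day.
Seepage velocity v = q / n_e = 5.830 / 0.10 = 58.30 m/day.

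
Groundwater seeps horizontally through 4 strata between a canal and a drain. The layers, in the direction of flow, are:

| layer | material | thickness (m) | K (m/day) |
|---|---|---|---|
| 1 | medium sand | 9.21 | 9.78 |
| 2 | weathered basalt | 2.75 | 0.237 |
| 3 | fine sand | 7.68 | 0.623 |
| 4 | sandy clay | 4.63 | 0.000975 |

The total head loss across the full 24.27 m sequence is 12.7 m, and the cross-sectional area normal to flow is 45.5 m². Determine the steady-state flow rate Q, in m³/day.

0.121

Flow is perpendicular to layering, so the layers act in series and the equivalent K is the thickness-weighted harmonic mean.
Total thickness L = 9.21 + 2.75 + 7.68 + 4.63 = 24.27 m.
Σ(b_i/K_i) = 9.21/9.78 + 2.75/0.237 + 7.68/0.623 + 4.63/0.000975 = 4774 d.
K_eq = L / Σ(b_i/K_i) = 24.27 / 4774 = 0.005084 m/day.
Q = K_eq · A · (Δh/L) = 0.005084 × 45.5 × (12.7/24.27) = 0.1211 m³/day.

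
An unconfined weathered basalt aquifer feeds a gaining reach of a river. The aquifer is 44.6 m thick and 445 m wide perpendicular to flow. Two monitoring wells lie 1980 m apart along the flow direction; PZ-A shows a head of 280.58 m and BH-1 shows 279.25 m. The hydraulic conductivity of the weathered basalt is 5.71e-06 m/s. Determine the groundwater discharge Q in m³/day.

Convert K: 5.71e-06 m/s × 86400 = 0.4933 m/day.
Cross-sectional area A = 445 × 44.6 = 19847 m².
Hydraulic gradient i = (280.58 − 279.25) / 1980 = 1.33 / 1980 = 0.0006717.
Darcy's law: Q = K · A · i = 0.4933 × 19847 × 0.0006717 = 6.577 m³/day.

6.58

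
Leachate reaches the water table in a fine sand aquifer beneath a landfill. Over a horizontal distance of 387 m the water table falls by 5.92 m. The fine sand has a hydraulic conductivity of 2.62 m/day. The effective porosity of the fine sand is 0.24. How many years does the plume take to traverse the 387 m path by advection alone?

6.34

Hydraulic gradient i = Δh / L = 5.92 / 387 = 0.01530.
Darcy flux q = K · i = 2.620 × 0.01530 = 0.04008 m/day.
Seepage velocity v = q / n_e = 0.04008 / 0.24 = 0.1670 m/day.
Travel time t = L / v = 387 / 0.1670 = 2317 days = 6.345 years.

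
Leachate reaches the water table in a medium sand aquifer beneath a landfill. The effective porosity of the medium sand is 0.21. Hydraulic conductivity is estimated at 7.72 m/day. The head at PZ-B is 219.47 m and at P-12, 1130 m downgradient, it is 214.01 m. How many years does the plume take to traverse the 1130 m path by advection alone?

Hydraulic gradient i = (219.47 − 214.01) / 1130 = 5.46 / 1130 = 0.004832.
Darcy flux q = K · i = 7.720 × 0.004832 = 0.03730 m/day.
Seepage velocity v = q / n_e = 0.03730 / 0.21 = 0.1776 m/day.
Travel time t = L / v = 1130 / 0.1776 = 6362 days = 17.42 years.

17.4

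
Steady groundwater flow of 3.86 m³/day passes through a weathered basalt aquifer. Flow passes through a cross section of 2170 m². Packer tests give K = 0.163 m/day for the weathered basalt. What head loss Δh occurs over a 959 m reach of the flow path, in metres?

10.5

From Q = K·A·i, i = Q / (K·A) = 3.86 / (0.1630 × 2170) = 0.01091.
Head loss Δh = i · L = 0.01091 × 959 = 10.47 m.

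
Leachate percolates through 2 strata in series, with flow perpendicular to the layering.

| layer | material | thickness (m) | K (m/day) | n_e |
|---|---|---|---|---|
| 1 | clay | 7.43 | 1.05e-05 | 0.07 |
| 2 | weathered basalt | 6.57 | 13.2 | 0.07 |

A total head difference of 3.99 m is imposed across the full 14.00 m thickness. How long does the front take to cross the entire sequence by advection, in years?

With flow normal to the layers, continuity requires the same specific discharge q through every layer.
Σ(b_i/K_i) = 7.43/1.05e-05 + 6.57/13.2 = 7.076e+05 d.
q = Δh / Σ(b_i/K_i) = 3.99 / 7.076e+05 = 5.639e-06 m/day.
In each layer the seepage velocity is v_i = q/n_i, so the layer transit time is t_i = b_i·n_i / q:
  layer 1 (clay): t_1 = 7.43 × 0.07 / 5.639e-06 = 92239 d
  layer 2 (weathered basalt): t_2 = 6.57 × 0.07 / 5.639e-06 = 81562 d
Total t = Σ t_i = 1.738e+05 days = 475.8 years.

476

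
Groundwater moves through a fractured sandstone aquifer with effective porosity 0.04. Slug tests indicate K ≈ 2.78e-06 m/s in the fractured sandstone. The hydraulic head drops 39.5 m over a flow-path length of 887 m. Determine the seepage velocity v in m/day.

Convert K: 2.78e-06 m/s × 86400 = 0.2402 m/day.
Hydraulic gradient i = Δh / L = 39.5 / 887 = 0.04453.
Darcy flux q = K · i = 0.2402 × 0.04453 = 0.01070 m/day.
Seepage velocity v = q / n_e = 0.01070 / 0.04 = 0.2674 m/day.

0.267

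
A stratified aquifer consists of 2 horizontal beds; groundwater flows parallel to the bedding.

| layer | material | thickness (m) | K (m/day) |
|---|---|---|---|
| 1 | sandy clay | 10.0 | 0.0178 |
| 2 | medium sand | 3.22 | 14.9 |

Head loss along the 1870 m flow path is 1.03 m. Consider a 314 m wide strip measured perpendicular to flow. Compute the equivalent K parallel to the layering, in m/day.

Flow is parallel to layering, so each bed carries its own Darcy discharge and the transmissivities add.
Σ(K_i·b_i) = 0.0178×10.0 + 14.9×3.22 = 48.16 m²/day.
Total thickness b = 13.22 m, so K_eq = Σ(K_i·b_i)/b = 3.643 m/day.

3.64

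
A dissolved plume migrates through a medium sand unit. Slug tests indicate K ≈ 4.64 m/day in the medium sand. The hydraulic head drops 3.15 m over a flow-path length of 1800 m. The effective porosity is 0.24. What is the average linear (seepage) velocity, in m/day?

Hydraulic gradient i = Δh / L = 3.15 / 1800 = 0.001750.
Darcy flux q = K · i = 4.640 × 0.001750 = 0.008120 m/day.
Seepage velocity v = q / n_e = 0.008120 / 0.24 = 0.03383 m/day.

0.0338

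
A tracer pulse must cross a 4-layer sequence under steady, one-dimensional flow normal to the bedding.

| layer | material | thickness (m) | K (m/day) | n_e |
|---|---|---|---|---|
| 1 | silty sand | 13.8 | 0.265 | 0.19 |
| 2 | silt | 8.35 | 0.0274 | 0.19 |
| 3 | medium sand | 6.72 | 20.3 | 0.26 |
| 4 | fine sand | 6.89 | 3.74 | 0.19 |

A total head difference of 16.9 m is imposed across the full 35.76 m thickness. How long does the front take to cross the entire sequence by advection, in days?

With flow normal to the layers, continuity requires the same specific discharge q through every layer.
Σ(b_i/K_i) = 13.8/0.265 + 8.35/0.0274 + 6.72/20.3 + 6.89/3.74 = 359.0 d.
q = Δh / Σ(b_i/K_i) = 16.9 / 359.0 = 0.04708 m/day.
In each layer the seepage velocity is v_i = q/n_i, so the layer transit time is t_i = b_i·n_i / q:
  layer 1 (silty sand): t_1 = 13.8 × 0.19 / 0.04708 = 55.70 d
  layer 2 (silt): t_2 = 8.35 × 0.19 / 0.04708 = 33.70 d
  layer 3 (medium sand): t_3 = 6.72 × 0.26 / 0.04708 = 37.11 d
  layer 4 (fine sand): t_4 = 6.89 × 0.19 / 0.04708 = 27.81 d
Total t = Σ t_i = 154.3 days.

154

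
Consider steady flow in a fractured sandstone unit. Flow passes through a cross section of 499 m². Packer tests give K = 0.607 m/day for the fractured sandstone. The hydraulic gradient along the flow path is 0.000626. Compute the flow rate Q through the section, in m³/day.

0.190

Hydraulic gradient i = 0.000626.
Darcy's law: Q = K · A · i = 0.6070 × 499.0 × 0.0006260 = 0.1896 m³/day.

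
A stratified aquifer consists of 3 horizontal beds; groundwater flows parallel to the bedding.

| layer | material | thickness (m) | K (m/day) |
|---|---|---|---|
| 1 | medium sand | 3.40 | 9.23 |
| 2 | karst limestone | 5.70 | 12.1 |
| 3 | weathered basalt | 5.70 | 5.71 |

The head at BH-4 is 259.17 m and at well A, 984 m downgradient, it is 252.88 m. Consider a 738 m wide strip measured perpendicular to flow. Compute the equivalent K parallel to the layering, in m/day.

Flow is parallel to layering, so each bed carries its own Darcy discharge and the transmissivities add.
Σ(K_i·b_i) = 9.23×3.40 + 12.1×5.70 + 5.71×5.70 = 132.9 m²/day.
Total thickness b = 14.80 m, so K_eq = Σ(K_i·b_i)/b = 8.980 m/day.

8.98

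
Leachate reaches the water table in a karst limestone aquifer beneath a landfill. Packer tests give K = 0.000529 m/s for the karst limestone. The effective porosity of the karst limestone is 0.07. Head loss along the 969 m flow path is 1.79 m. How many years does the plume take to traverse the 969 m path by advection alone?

2.20

Convert K: 0.000529 m/s × 86400 = 45.71 m/day.
Hydraulic gradient i = Δh / L = 1.79 / 969 = 0.001847.
Darcy flux q = K · i = 45.71 × 0.001847 = 0.08443 m/day.
Seepage velocity v = q / n_e = 0.08443 / 0.07 = 1.206 m/day.
Travel time t = L / v = 969 / 1.206 = 803.4 days = 2.200 years.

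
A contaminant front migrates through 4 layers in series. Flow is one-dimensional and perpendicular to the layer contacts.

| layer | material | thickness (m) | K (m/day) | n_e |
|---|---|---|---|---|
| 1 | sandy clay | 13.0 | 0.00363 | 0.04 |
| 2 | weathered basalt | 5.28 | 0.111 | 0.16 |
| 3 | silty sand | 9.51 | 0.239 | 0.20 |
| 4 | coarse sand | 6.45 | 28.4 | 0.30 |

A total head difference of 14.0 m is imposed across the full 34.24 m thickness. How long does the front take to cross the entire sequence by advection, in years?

3.73

With flow normal to the layers, continuity requires the same specific discharge q through every layer.
Σ(b_i/K_i) = 13.0/0.00363 + 5.28/0.111 + 9.51/0.239 + 6.45/28.4 = 3669 d.
q = Δh / Σ(b_i/K_i) = 14.0 / 3669 = 0.003816 m/day.
In each layer the seepage velocity is v_i = q/n_i, so the layer transit time is t_i = b_i·n_i / q:
  layer 1 (sandy clay): t_1 = 13.0 × 0.04 / 0.003816 = 136.3 d
  layer 2 (weathered basalt): t_2 = 5.28 × 0.16 / 0.003816 = 221.4 d
  layer 3 (silty sand): t_3 = 9.51 × 0.20 / 0.003816 = 498.4 d
  layer 4 (coarse sand): t_4 = 6.45 × 0.30 / 0.003816 = 507.1 d
Total t = Σ t_i = 1363 days = 3.732 years.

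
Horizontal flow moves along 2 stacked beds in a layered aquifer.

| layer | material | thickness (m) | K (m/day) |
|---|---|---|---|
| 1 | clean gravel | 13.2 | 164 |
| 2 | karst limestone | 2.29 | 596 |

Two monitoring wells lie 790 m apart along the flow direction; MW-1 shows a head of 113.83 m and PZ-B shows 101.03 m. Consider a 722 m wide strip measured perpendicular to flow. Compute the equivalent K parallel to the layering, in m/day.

228

Flow is parallel to layering, so each bed carries its own Darcy discharge and the transmissivities add.
Σ(K_i·b_i) = 164×13.2 + 596×2.29 = 3530 m²/day.
Total thickness b = 15.49 m, so K_eq = Σ(K_i·b_i)/b = 227.9 m/day.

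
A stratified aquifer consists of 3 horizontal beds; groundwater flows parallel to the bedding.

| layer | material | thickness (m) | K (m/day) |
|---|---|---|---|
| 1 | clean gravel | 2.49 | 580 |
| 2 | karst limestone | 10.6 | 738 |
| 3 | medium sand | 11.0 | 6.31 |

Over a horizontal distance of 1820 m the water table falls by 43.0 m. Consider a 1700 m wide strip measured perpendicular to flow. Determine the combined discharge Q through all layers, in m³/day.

Flow is parallel to layering, so each bed carries its own Darcy discharge and the transmissivities add.
Σ(K_i·b_i) = 580×2.49 + 738×10.6 + 6.31×11.0 = 9336 m²/day.
Hydraulic gradient i = Δh / L = 43.0 / 1820 = 0.02363.
Q = Σ(K_i·b_i) · W · i = 9336 × 1700 × 0.02363 = 3.750e+05 m³/day.

375000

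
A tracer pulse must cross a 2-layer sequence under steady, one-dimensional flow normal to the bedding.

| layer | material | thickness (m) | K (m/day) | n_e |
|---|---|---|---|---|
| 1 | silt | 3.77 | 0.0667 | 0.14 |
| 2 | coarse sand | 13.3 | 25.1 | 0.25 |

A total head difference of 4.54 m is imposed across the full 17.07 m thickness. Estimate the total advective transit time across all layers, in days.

With flow normal to the layers, continuity requires the same specific discharge q through every layer.
Σ(b_i/K_i) = 3.77/0.0667 + 13.3/25.1 = 57.05 d.
q = Δh / Σ(b_i/K_i) = 4.54 / 57.05 = 0.07958 m/day.
In each layer the seepage velocity is v_i = q/n_i, so the layer transit time is t_i = b_i·n_i / q:
  layer 1 (silt): t_1 = 3.77 × 0.14 / 0.07958 = 6.633 d
  layer 2 (coarse sand): t_2 = 13.3 × 0.25 / 0.07958 = 41.78 d
Total t = Σ t_i = 48.42 days.

48.4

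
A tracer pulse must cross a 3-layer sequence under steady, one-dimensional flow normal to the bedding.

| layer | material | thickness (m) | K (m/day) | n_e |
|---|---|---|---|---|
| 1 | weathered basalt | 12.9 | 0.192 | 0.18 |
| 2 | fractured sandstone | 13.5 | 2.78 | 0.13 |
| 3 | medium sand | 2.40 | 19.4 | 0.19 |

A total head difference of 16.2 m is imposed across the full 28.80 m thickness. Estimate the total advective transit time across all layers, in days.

With flow normal to the layers, continuity requires the same specific discharge q through every layer.
Σ(b_i/K_i) = 12.9/0.192 + 13.5/2.78 + 2.40/19.4 = 72.17 d.
q = Δh / Σ(b_i/K_i) = 16.2 / 72.17 = 0.2245 m/day.
In each layer the seepage velocity is v_i = q/n_i, so the layer transit time is t_i = b_i·n_i / q:
  layer 1 (weathered basalt): t_1 = 12.9 × 0.18 / 0.2245 = 10.34 d
  layer 2 (fractured sandstone): t_2 = 13.5 × 0.13 / 0.2245 = 7.818 d
  layer 3 (medium sand): t_3 = 2.40 × 0.19 / 0.2245 = 2.031 d
Total t = Σ t_i = 20.19 days.

20.2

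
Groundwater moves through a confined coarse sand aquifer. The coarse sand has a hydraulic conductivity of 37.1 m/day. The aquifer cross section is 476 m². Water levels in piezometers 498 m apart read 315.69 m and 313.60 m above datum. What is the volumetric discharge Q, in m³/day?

Hydraulic gradient i = (315.69 − 313.60) / 498 = 2.09 / 498 = 0.004197.
Darcy's law: Q = K · A · i = 37.10 × 476.0 × 0.004197 = 74.11 m³/day.

74.1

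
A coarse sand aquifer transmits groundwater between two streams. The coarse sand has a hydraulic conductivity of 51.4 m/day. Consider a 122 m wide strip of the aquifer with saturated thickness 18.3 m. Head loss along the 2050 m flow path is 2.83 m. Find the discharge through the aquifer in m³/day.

158

Cross-sectional area A = 122 × 18.3 = 2233 m².
Hydraulic gradient i = Δh / L = 2.83 / 2050 = 0.001380.
Darcy's law: Q = K · A · i = 51.40 × 2233 × 0.001380 = 158.4 m³/day.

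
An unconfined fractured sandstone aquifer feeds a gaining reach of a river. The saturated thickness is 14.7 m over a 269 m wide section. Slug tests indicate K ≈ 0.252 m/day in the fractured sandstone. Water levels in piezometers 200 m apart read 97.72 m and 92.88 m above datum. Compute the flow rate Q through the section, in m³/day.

24.1

Cross-sectional area A = 269 × 14.7 = 3954 m².
Hydraulic gradient i = (97.72 − 92.88) / 200 = 4.84 / 200 = 0.02420.
Darcy's law: Q = K · A · i = 0.2520 × 3954 × 0.02420 = 24.11 m³/day.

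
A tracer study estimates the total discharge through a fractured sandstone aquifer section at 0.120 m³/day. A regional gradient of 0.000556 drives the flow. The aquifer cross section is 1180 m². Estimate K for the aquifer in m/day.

Hydraulic gradient i = 0.000556.
From Q = K·A·i, K = Q / (A·i) = 0.120 / (1180 × 0.0005560) = 0.1829 m/day.

0.183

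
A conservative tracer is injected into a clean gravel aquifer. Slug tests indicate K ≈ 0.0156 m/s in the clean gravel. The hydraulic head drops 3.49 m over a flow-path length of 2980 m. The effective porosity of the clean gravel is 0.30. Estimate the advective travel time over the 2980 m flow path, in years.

1.55

Convert K: 0.0156 m/s × 86400 = 1348 m/day.
Hydraulic gradient i = Δh / L = 3.49 / 2980 = 0.001171.
Darcy flux q = K · i = 1348 × 0.001171 = 1.579 m/day.
Seepage velocity v = q / n_e = 1.579 / 0.30 = 5.262 m/day.
Travel time t = L / v = 2980 / 5.262 = 566.4 days = 1.551 years.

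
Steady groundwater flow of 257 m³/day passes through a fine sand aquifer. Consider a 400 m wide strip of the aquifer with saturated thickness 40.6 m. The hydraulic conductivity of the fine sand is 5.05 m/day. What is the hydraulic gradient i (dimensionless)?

Cross-sectional area A = 400 × 40.6 = 16240 m².
From Q = K·A·i, i = Q / (K·A) = 257 / (5.050 × 16240) = 0.003134.

0.00313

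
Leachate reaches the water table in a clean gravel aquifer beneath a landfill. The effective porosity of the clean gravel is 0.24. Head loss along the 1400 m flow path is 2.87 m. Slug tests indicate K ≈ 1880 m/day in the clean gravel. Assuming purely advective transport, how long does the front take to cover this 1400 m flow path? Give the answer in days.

Hydraulic gradient i = Δh / L = 2.87 / 1400 = 0.002050.
Darcy flux q = K · i = 1880 × 0.002050 = 3.854 m/day.
Seepage velocity v = q / n_e = 3.854 / 0.24 = 16.06 m/day.
Travel time t = L / v = 1400 / 16.06 = 87.18 days.

87.2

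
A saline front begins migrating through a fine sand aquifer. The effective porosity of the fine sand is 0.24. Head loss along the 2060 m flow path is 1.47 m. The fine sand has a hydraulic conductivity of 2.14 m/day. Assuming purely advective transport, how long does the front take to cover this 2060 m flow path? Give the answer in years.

Hydraulic gradient i = Δh / L = 1.47 / 2060 = 0.0007136.
Darcy flux q = K · i = 2.140 × 0.0007136 = 0.001527 m/day.
Seepage velocity v = q / n_e = 0.001527 / 0.24 = 0.006363 m/day.
Travel time t = L / v = 2060 / 0.006363 = 3.238e+05 days = 886.4 years.

886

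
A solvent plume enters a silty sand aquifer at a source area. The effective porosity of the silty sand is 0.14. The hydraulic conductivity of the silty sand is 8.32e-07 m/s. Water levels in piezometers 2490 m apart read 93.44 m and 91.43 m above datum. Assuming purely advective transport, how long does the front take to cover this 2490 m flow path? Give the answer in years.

Convert K: 8.32e-07 m/s × 86400 = 0.07188 m/day.
Hydraulic gradient i = (93.44 − 91.43) / 2490 = 2.01 / 2490 = 0.0008072.
Darcy flux q = K · i = 0.07188 × 0.0008072 = 5.803e-05 m/day.
Seepage velocity v = q / n_e = 5.803e-05 / 0.14 = 0.0004145 m/day.
Travel time t = L / v = 2490 / 0.0004145 = 6.007e+06 days = 16448 years.

16400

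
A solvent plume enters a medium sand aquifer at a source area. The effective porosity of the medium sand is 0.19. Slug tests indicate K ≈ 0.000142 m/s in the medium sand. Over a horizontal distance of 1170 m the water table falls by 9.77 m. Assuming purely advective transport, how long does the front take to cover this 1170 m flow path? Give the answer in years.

Convert K: 0.000142 m/s × 86400 = 12.27 m/day.
Hydraulic gradient i = Δh / L = 9.77 / 1170 = 0.008350.
Darcy flux q = K · i = 12.27 × 0.008350 = 0.1024 m/day.
Seepage velocity v = q / n_e = 0.1024 / 0.19 = 0.5392 m/day.
Travel time t = L / v = 1170 / 0.5392 = 2170 days = 5.941 years.

5.94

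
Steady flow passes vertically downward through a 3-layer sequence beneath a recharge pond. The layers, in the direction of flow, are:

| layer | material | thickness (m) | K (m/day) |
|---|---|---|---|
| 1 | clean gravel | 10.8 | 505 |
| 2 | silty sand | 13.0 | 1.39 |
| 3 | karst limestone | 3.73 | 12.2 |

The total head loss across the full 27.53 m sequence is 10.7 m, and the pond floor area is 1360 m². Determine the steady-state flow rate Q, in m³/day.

Flow is perpendicular to layering, so the layers act in series and the equivalent K is the thickness-weighted harmonic mean.
Total thickness L = 10.8 + 13.0 + 3.73 = 27.53 m.
Σ(b_i/K_i) = 10.8/505 + 13.0/1.39 + 3.73/12.2 = 9.680 d.
K_eq = L / Σ(b_i/K_i) = 27.53 / 9.680 = 2.844 m/day.
Q = K_eq · A · (Δh/L) = 2.844 × 1360 × (10.7/27.53) = 1503 m³/day.

1500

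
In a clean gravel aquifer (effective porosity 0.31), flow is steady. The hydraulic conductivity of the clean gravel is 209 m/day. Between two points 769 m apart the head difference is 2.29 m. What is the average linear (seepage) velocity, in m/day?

2.01

Hydraulic gradient i = Δh / L = 2.29 / 769 = 0.002978.
Darcy flux q = K · i = 209.0 × 0.002978 = 0.6224 m/day.
Seepage velocity v = q / n_e = 0.6224 / 0.31 = 2.008 m/day.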